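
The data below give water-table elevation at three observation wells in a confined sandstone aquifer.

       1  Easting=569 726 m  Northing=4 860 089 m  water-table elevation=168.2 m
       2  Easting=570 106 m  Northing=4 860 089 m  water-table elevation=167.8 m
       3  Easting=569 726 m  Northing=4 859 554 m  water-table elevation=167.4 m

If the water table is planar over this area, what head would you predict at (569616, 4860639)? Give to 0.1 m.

∂h/∂x = (167.8 − 168.2) / (570106 − 569726) = -0.001053
∂h/∂y = (167.4 − 168.2) / (4859554 − 4860089) = +0.001495
h(569616, 4860639) = 168.2 + (-0.001053)·(-110) + (+0.001495)·(550) = 168.2 +0.116 +0.822 = 169.138 m.

169.1 m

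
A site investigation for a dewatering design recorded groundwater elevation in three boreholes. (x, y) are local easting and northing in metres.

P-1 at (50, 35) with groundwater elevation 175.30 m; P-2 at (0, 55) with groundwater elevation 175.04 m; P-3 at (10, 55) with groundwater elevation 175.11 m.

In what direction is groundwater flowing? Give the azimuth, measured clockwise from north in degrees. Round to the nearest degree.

With h = a·x + b·y + c and P-1 as origin, the differences give:
  (-50)·a + 20·b = -0.26
  (-40)·a + 20·b = -0.19
Eliminate b (×20 and ×20, subtract): -200·a = -1.400 → a = ∂h/∂x = +0.007000
Back-substitute: b = ∂h/∂y = +0.004500.
Flow direction (−∇h) has components (-0.007000 E, -0.004500 N).
Azimuth = atan2(E, N) = atan2(-0.007000, -0.004500) = 237.3° ≈ 237°.

237°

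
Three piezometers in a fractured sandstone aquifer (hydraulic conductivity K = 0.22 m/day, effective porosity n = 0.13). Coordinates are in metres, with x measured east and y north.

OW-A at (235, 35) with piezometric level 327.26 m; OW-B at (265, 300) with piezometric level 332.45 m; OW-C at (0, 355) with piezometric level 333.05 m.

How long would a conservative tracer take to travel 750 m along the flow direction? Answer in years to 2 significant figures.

62 years

Taking OW-A as reference: OW-B−OW-A = (30, 265, +5.19); OW-C−OW-A = (-235, 320, +5.79).
Solve a·Δx + b·Δy = Δh: det = 30·320 − (-235)·265 = 71875.
∂h/∂x = [(+5.19)·320 − (+5.79)·265] / 71875 = +0.001759
∂h/∂y = [30·(+5.79) − (-235)·(+5.19)] / 71875 = +0.01939
|∇h| = √(0.001759² + 0.01939²) = 0.01947
Seepage velocity v = K·i/n = 0.22 × 0.01947 / 0.13 = 0.03295 m/day.
t = 750 / 0.03295 = 2.276e+04 days = 62.3 years.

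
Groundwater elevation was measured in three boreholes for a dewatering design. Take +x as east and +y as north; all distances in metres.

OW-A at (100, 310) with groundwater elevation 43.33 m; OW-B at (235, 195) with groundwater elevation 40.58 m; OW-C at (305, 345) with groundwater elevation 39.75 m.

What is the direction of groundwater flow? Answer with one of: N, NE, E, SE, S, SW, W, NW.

With h = a·x + b·y + c and OW-A as origin, the differences give:
  135·a + (-115)·b = -2.75
  205·a + 35·b = -3.58
Eliminate b (×35 and ×(-115), subtract): 28300·a = -507.950 → a = ∂h/∂x = -0.01795
Back-substitute: b = ∂h/∂y = +0.002843.
Flow = −∇h = (+0.01795 east, -0.002843 north), which points east.

E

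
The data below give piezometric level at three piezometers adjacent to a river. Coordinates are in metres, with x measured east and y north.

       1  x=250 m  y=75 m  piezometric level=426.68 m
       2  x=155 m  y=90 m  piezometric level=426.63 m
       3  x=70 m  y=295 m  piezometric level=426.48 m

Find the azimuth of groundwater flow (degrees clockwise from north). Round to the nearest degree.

Differences from 1: to 2 (Δx, Δy, Δh) = (-95, 15, -0.05); to 3 = (-180, 220, -0.20).
Determinant of the coordinate differences = (-95)·220 − (-180)·15 = -18200.
∂h/∂x = [(-0.05)·220 − (-0.20)·15] / -18200 = +0.0004396
∂h/∂y = [(-95)·(-0.20) − (-180)·(-0.05)] / -18200 = -0.0005495
Flow direction (−∇h) has components (-0.0004396 E, +0.0005495 N).
Azimuth = atan2(E, N) = atan2(-0.0004396, +0.0005495) = 321.3° ≈ 321°.

321°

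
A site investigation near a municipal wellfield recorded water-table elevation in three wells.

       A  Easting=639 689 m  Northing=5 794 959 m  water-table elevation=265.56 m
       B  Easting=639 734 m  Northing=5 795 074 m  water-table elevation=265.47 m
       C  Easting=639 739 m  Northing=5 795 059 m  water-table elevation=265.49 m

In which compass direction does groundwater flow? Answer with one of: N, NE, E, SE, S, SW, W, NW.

With h = a·x + b·y + c and A as origin, the differences give:
  45·a + 115·b = -0.09
  50·a + 100·b = -0.07
Eliminate b (×100 and ×115, subtract): -1250·a = -0.950 → a = ∂h/∂x = +0.0007600
Back-substitute: b = ∂h/∂y = -0.001080.
Flow = −∇h = (-0.0007600 east, +0.001080 north), which points northwest.

NW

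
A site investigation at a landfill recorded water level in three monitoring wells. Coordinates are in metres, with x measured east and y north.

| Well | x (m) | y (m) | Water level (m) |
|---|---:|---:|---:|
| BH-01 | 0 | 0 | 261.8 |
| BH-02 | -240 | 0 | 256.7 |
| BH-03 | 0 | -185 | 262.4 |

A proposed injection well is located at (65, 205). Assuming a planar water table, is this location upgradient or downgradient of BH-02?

upgradient

∂h/∂x = (256.7 − 261.8) / (-240 − 0) = +0.02125
∂h/∂y = (262.4 − 261.8) / (-185 − 0) = -0.003243
Head at (65, 205) = 261.8 + (+0.02125)·(65) + (-0.003243)·(205) = 262.52 m.
That is higher than the 256.7 m at BH-02, so the point is upgradient.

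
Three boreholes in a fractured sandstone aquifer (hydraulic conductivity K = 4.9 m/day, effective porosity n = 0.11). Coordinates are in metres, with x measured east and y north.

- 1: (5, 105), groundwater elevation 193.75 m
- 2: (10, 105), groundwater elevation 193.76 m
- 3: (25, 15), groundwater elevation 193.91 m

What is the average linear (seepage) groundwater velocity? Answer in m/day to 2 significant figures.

Taking 1 as reference: 2−1 = (5, 0, +0.01); 3−1 = (20, -90, +0.16).
Solve a·Δx + b·Δy = Δh: det = 5·(-90) − 20·0 = -450.
∂h/∂x = [(+0.01)·(-90) − (+0.16)·0] / -450 = +0.002000
∂h/∂y = [5·(+0.16) − 20·(+0.01)] / -450 = -0.001333
|∇h| = √(0.002000² + -0.001333²) = 0.002404
Seepage velocity v = K·i/n = 4.9 × 0.002404 / 0.11 = 0.1071 m/day.

0.11 m/day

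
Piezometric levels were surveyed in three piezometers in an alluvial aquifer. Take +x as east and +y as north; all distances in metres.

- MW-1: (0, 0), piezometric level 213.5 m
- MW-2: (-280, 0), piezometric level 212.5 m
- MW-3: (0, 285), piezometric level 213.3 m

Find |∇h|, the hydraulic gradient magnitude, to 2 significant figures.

∂h/∂x = (212.5 − 213.5) / (-280 − 0) = +0.003571
∂h/∂y = (213.3 − 213.5) / (285 − 0) = -0.0007018
|∇h| = √(0.003571² + -0.0007018²) = 0.003639

0.0036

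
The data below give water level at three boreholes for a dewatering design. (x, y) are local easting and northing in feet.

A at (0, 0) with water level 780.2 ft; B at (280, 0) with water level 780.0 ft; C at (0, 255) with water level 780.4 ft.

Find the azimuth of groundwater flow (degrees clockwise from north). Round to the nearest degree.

138°

∂h/∂x = (780.0 − 780.2) / (280 − 0) = -0.0007143
∂h/∂y = (780.4 − 780.2) / (255 − 0) = +0.0007843
Flow direction (−∇h) has components (+0.0007143 E, -0.0007843 N).
Azimuth = atan2(E, N) = atan2(+0.0007143, -0.0007843) = 137.7° ≈ 138°.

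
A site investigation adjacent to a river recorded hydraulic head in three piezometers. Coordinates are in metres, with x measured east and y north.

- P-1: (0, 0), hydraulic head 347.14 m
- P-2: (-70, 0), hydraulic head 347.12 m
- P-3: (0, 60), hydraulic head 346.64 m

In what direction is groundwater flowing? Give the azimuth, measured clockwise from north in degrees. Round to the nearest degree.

358°

∂h/∂x = (347.12 − 347.14) / (-70 − 0) = +0.0002857
∂h/∂y = (346.64 − 347.14) / (60 − 0) = -0.008333
Flow direction (−∇h) has components (-0.0002857 E, +0.008333 N).
Azimuth = atan2(E, N) = atan2(-0.0002857, +0.008333) = 358.0° ≈ 358°.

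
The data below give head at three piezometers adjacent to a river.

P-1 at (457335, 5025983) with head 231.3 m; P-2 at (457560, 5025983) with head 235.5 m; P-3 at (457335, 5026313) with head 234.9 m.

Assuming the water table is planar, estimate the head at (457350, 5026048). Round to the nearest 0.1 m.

232.3 m

∂h/∂x = (235.5 − 231.3) / (457560 − 457335) = +0.01867
∂h/∂y = (234.9 − 231.3) / (5026313 − 5025983) = +0.01091
h(457350, 5026048) = 231.3 + (+0.01867)·(15) + (+0.01091)·(65) = 231.3 +0.280 +0.709 = 232.289 m.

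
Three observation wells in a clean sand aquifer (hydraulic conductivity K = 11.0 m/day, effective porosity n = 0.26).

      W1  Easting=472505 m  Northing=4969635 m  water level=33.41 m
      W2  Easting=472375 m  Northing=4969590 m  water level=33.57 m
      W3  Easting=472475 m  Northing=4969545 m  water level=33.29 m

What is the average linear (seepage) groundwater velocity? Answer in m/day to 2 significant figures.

Three-point gradient (reference W1): Δ to W2 = (-130, -45, +0.16), Δ to W3 = (-30, -90, -0.12).
∂h/∂x = -0.001913, ∂h/∂y = +0.001971 (det = 10350).
|∇h| = √(-0.001913² + 0.001971²) = 0.002747
Seepage velocity v = K·i/n = 11.0 × 0.002747 / 0.26 = 0.1162 m/day.

0.12 m/day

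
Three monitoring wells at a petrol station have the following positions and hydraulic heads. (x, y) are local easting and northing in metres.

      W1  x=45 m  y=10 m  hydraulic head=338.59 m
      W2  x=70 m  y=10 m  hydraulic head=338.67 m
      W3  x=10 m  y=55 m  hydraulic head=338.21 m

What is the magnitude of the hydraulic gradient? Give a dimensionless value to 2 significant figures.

0.0068

Taking W1 as reference: W2−W1 = (25, 0, +0.08); W3−W1 = (-35, 45, -0.38).
Determinant of the coordinate differences = 25·45 − (-35)·0 = 1125.
∂h/∂x = [(+0.08)·45 − (-0.38)·0] / 1125 = +0.003200
∂h/∂y = [25·(-0.38) − (-35)·(+0.08)] / 1125 = -0.005956
|∇h| = √(0.003200² + -0.005956²) = 0.006761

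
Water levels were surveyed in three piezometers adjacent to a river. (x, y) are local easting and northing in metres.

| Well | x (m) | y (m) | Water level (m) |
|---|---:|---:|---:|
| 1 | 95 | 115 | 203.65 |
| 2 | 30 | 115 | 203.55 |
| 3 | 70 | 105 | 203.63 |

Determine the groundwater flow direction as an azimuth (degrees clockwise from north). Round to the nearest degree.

Taking 1 as reference: 2−1 = (-65, 0, -0.10); 3−1 = (-25, -10, -0.02).
Determinant of the coordinate differences = (-65)·(-10) − (-25)·0 = 650.
∂h/∂x = [(-0.10)·(-10) − (-0.02)·0] / 650 = +0.001538
∂h/∂y = [(-65)·(-0.02) − (-25)·(-0.10)] / 650 = -0.001846
Flow direction (−∇h) has components (-0.001538 E, +0.001846 N).
Azimuth = atan2(E, N) = atan2(-0.001538, +0.001846) = 320.2° ≈ 320°.

320°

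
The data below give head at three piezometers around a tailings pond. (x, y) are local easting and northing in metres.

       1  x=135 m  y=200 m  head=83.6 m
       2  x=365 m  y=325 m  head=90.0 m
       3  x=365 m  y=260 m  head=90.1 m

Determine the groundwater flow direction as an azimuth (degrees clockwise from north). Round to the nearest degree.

With h = a·x + b·y + c and 1 as origin, the differences give:
  230·a + 125·b = +6.4
  230·a + 60·b = +6.5
Eliminate b (×60 and ×125, subtract): -14950·a = -428.50 → a = ∂h/∂x = +0.02866
Back-substitute: b = ∂h/∂y = -0.001538.
Flow direction (−∇h) has components (-0.02866 E, +0.001538 N).
Azimuth = atan2(E, N) = atan2(-0.02866, +0.001538) = 273.1° ≈ 273°.

273°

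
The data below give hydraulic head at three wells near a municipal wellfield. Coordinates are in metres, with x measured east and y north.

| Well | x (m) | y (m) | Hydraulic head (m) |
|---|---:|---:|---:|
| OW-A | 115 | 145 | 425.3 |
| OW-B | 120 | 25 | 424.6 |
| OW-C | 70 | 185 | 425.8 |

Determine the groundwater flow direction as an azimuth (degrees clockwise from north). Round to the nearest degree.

132°

Taking OW-A as reference: OW-B−OW-A = (5, -120, -0.7); OW-C−OW-A = (-45, 40, +0.5).
Determinant of the coordinate differences = 5·40 − (-45)·(-120) = -5200.
∂h/∂x = [(-0.7)·40 − (+0.5)·(-120)] / -5200 = -0.006154
∂h/∂y = [5·(+0.5) − (-45)·(-0.7)] / -5200 = +0.005577
Flow direction (−∇h) has components (+0.006154 E, -0.005577 N).
Azimuth = atan2(E, N) = atan2(+0.006154, -0.005577) = 132.2° ≈ 132°.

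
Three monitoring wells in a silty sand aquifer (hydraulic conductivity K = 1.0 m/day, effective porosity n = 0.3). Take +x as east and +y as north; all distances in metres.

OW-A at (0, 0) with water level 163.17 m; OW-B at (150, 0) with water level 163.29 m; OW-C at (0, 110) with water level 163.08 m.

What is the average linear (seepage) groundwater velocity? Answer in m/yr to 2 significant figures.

∂h/∂x = (163.29 − 163.17) / (150 − 0) = +0.0008000
∂h/∂y = (163.08 − 163.17) / (110 − 0) = -0.0008182
|∇h| = √(0.0008000² + -0.0008182²) = 0.001144
Seepage velocity v = K·i/n = 1.0 × 0.001144 / 0.3 = 0.003813 m/day = 1.393 m/yr.

1.4 m/yr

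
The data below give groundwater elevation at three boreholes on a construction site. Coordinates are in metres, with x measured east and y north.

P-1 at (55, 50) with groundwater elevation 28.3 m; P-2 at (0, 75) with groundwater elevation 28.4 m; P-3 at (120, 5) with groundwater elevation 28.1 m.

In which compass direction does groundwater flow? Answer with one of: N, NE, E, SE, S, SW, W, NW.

S

Three-point gradient (reference P-1): Δ to P-2 = (-55, 25, +0.1), Δ to P-3 = (65, -45, -0.2).
∂h/∂x = +0.0005882, ∂h/∂y = +0.005294 (det = 850).
Flow = −∇h = (-0.0005882 east, -0.005294 north), which points south.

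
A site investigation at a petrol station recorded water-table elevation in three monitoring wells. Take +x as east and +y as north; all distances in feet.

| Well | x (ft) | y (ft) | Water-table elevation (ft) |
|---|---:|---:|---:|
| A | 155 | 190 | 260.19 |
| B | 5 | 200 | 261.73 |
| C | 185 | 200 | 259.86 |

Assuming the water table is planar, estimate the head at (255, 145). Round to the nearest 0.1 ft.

259.2 ft

Taking A as reference: B−A = (-150, 10, +1.54); C−A = (30, 10, -0.33).
Solve a·Δx + b·Δy = Δh: det = (-150)·10 − 30·10 = -1800.
∂h/∂x = [(+1.54)·10 − (-0.33)·10] / -1800 = -0.01039
∂h/∂y = [(-150)·(-0.33) − 30·(+1.54)] / -1800 = -0.001833
h(255, 145) = 260.19 + (-0.01039)·(100) + (-0.001833)·(-45) = 260.19 -1.039 +0.082 = 259.234 ft.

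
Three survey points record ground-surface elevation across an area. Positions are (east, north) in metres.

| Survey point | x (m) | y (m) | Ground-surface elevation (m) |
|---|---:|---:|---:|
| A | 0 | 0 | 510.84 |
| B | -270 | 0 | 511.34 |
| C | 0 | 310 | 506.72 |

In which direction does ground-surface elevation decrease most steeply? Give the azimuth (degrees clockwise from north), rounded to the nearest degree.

∂z/∂x = (511.34 − 510.84) / (-270 − 0) = -0.001852
∂z/∂y = (506.72 − 510.84) / (310 − 0) = -0.01329
Steepest decrease is along −∇f: components (+0.001852 E, +0.01329 N).
Azimuth = atan2(+0.001852, +0.01329) = 7.9° ≈ 008°.

008°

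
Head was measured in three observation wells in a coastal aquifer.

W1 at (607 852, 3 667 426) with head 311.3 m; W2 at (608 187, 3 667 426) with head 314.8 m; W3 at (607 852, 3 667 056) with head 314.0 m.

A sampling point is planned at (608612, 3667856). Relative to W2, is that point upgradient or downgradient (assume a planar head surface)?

∂h/∂x = (314.8 − 311.3) / (608187 − 607852) = +0.01045
∂h/∂y = (314.0 − 311.3) / (3667056 − 3667426) = -0.007297
Head at (608612, 3667856) = 311.3 + (+0.01045)·(760) + (-0.007297)·(430) = 316.10 m.
That is higher than the 314.8 m at W2, so the point is upgradient.

upgradient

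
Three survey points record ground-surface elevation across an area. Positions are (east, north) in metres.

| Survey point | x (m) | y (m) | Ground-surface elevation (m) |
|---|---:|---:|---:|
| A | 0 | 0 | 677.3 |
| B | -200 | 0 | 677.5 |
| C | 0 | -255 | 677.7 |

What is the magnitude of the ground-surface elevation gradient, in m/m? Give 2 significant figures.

∂z/∂x = (677.5 − 677.3) / (-200 − 0) = -0.001000
∂z/∂y = (677.7 − 677.3) / (-255 − 0) = -0.001569
|∇f| = √(-0.001000² + -0.001569²) = 0.001861 m/m

0.0019 m/m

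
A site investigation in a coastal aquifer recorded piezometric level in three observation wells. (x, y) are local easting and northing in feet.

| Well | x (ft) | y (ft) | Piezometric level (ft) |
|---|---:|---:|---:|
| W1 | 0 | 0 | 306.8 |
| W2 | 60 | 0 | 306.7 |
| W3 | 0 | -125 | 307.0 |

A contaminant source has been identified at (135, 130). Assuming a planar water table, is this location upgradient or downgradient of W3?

∂h/∂x = (306.7 − 306.8) / (60 − 0) = -0.001667
∂h/∂y = (307.0 − 306.8) / (-125 − 0) = -0.001600
Head at (135, 130) = 306.8 + (-0.001667)·(135) + (-0.001600)·(130) = 306.37 ft.
That is lower than the 307.0 ft at W3, so the point is downgradient.

downgradient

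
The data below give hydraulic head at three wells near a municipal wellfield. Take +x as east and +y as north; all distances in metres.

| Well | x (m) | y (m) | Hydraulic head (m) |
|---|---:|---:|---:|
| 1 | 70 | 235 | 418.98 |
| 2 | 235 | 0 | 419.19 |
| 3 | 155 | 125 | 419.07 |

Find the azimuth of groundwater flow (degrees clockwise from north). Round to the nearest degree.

Differences from 1: to 2 (Δx, Δy, Δh) = (165, -235, +0.21); to 3 = (85, -110, +0.09).
Determinant of the coordinate differences = 165·(-110) − 85·(-235) = 1825.
∂h/∂x = [(+0.21)·(-110) − (+0.09)·(-235)] / 1825 = -0.001068
∂h/∂y = [165·(+0.09) − 85·(+0.21)] / 1825 = -0.001644
Flow direction (−∇h) has components (+0.001068 E, +0.001644 N).
Azimuth = atan2(E, N) = atan2(+0.001068, +0.001644) = 33.0° ≈ 033°.

033°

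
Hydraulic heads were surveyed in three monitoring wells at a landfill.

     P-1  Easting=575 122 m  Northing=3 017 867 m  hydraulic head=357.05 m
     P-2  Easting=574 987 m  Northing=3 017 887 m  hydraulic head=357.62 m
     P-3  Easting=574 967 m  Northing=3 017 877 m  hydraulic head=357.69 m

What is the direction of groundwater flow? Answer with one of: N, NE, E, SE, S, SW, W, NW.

E

Taking P-1 as reference: P-2−P-1 = (-135, 20, +0.57); P-3−P-1 = (-155, 10, +0.64).
Solve a·Δx + b·Δy = Δh: det = (-135)·10 − (-155)·20 = 1750.
∂h/∂x = [(+0.57)·10 − (+0.64)·20] / 1750 = -0.004057
∂h/∂y = [(-135)·(+0.64) − (-155)·(+0.57)] / 1750 = +0.001114
Flow = −∇h = (+0.004057 east, -0.001114 north), which points east.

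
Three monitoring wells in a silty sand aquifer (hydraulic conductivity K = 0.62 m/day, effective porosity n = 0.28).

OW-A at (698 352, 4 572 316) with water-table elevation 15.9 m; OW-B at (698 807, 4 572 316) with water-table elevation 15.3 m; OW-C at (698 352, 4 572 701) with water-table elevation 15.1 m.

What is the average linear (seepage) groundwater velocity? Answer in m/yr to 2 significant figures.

2.0 m/yr

∂h/∂x = (15.3 − 15.9) / (698807 − 698352) = -0.001319
∂h/∂y = (15.1 − 15.9) / (4572701 − 4572316) = -0.002078
|∇h| = √(-0.001319² + -0.002078²) = 0.002461
Seepage velocity v = K·i/n = 0.62 × 0.002461 / 0.28 = 0.005449 m/day = 1.99 m/yr.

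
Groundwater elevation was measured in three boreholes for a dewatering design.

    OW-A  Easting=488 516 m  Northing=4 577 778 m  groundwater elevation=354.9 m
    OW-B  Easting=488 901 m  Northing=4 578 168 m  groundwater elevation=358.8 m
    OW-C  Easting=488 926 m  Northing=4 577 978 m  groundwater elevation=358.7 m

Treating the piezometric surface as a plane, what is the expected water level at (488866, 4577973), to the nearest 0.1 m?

358.2 m

Taking OW-A as reference: OW-B−OW-A = (385, 390, +3.9); OW-C−OW-A = (410, 200, +3.8).
Solve a·Δx + b·Δy = Δh: det = 385·200 − 410·390 = -82900.
∂h/∂x = [(+3.9)·200 − (+3.8)·390] / -82900 = +0.008468
∂h/∂y = [385·(+3.8) − 410·(+3.9)] / -82900 = +0.001641
h(488866, 4577973) = 354.9 + (+0.008468)·(350) + (+0.001641)·(195) = 354.9 +2.964 +0.320 = 358.184 m.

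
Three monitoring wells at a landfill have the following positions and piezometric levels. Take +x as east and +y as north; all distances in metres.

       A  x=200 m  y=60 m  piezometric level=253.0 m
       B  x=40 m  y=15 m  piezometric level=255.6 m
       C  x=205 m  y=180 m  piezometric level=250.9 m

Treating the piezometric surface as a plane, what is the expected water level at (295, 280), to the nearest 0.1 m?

Differences from A: to B (Δx, Δy, Δh) = (-160, -45, +2.6); to C = (5, 120, -2.1).
Determinant of the coordinate differences = (-160)·120 − 5·(-45) = -18975.
∂h/∂x = [(+2.6)·120 − (-2.1)·(-45)] / -18975 = -0.01146
∂h/∂y = [(-160)·(-2.1) − 5·(+2.6)] / -18975 = -0.01702
h(295, 280) = 253.0 + (-0.01146)·(95) + (-0.01702)·(220) = 253.0 -1.089 -3.745 = 248.166 m.

248.2 m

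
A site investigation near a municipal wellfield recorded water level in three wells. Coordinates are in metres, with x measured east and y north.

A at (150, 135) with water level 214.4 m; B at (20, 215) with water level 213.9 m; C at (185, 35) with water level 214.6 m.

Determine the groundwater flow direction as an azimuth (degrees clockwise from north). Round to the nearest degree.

284°

With h = a·x + b·y + c and A as origin, the differences give:
  (-130)·a + 80·b = -0.5
  35·a + (-100)·b = +0.2
Eliminate b (×(-100) and ×80, subtract): 10200·a = 34.00 → a = ∂h/∂x = +0.003333
Back-substitute: b = ∂h/∂y = -0.0008333.
Flow direction (−∇h) has components (-0.003333 E, +0.0008333 N).
Azimuth = atan2(E, N) = atan2(-0.003333, +0.0008333) = 284.0° ≈ 284°.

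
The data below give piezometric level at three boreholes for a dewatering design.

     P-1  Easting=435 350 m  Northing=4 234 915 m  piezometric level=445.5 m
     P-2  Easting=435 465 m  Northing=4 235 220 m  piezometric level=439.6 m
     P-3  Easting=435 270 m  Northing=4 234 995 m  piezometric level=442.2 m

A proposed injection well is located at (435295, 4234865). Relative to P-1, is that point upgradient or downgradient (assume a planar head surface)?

Differences from P-1: to P-2 (Δx, Δy, Δh) = (115, 305, -5.9); to P-3 = (-80, 80, -3.3).
Determinant of the coordinate differences = 115·80 − (-80)·305 = 33600.
∂h/∂x = [(-5.9)·80 − (-3.3)·305] / 33600 = +0.01591
∂h/∂y = [115·(-3.3) − (-80)·(-5.9)] / 33600 = -0.02534
Head at (435295, 4234865) = 445.5 + (+0.01591)·(-55) + (-0.02534)·(-50) = 445.89 m.
That is higher than the 445.5 m at P-1, so the point is upgradient.

upgradient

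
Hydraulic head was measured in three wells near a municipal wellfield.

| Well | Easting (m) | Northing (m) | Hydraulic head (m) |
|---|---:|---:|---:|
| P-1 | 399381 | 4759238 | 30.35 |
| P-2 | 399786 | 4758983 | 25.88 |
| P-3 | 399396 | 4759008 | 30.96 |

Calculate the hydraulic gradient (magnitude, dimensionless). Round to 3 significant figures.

With h = a·x + b·y + c and P-1 as origin, the differences give:
  405·a + (-255)·b = -4.47
  15·a + (-230)·b = +0.61
Eliminate b (×(-230) and ×(-255), subtract): -89325·a = 1183.650 → a = ∂h/∂x = -0.01325
Back-substitute: b = ∂h/∂y = -0.003516.
|∇h| = √(-0.01325² + -0.003516²) = 0.01371

0.0137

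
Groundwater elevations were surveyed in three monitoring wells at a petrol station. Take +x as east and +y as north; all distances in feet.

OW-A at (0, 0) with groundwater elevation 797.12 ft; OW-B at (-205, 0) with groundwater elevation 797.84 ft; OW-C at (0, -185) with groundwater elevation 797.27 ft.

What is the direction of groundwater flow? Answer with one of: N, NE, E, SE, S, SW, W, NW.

E

∂h/∂x = (797.84 − 797.12) / (-205 − 0) = -0.003512
∂h/∂y = (797.27 − 797.12) / (-185 − 0) = -0.0008108
Flow = −∇h = (+0.003512 east, +0.0008108 north), which points east.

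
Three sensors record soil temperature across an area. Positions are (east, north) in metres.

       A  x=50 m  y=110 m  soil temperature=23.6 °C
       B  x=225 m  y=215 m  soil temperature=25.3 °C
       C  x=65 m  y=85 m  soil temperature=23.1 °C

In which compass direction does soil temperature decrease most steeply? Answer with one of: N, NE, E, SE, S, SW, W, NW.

S

Three-point gradient (reference A): Δ to B = (175, 105, +1.7), Δ to C = (15, -25, -0.5).
∂T/∂x = -0.001681, ∂T/∂y = +0.01899 (det = -5950).
Steepest decrease is along −∇f = (+0.001681 E, -0.01899 N) → south.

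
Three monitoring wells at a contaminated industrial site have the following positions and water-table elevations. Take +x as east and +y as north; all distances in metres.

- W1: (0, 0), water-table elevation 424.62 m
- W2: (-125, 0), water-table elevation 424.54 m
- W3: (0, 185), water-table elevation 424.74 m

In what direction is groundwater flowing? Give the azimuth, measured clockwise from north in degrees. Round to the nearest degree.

∂h/∂x = (424.54 − 424.62) / (-125 − 0) = +0.0006400
∂h/∂y = (424.74 − 424.62) / (185 − 0) = +0.0006486
Flow direction (−∇h) has components (-0.0006400 E, -0.0006486 N).
Azimuth = atan2(E, N) = atan2(-0.0006400, -0.0006486) = 224.6° ≈ 225°.

225°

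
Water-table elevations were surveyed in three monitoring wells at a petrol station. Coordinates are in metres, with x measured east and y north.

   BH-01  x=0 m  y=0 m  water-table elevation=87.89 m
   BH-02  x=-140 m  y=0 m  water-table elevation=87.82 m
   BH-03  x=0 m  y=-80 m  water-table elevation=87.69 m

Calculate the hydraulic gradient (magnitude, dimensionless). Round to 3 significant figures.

∂h/∂x = (87.82 − 87.89) / (-140 − 0) = +0.0005000
∂h/∂y = (87.69 − 87.89) / (-80 − 0) = +0.002500
|∇h| = √(0.0005000² + 0.002500²) = 0.00255

0.00255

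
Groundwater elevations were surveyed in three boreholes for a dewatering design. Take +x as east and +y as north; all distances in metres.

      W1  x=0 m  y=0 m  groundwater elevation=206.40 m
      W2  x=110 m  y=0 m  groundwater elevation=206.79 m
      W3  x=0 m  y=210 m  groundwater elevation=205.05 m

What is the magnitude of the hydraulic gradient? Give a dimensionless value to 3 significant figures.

0.00734

∂h/∂x = (206.79 − 206.40) / (110 − 0) = +0.003545
∂h/∂y = (205.05 − 206.40) / (210 − 0) = -0.006429
|∇h| = √(0.003545² + -0.006429²) = 0.007342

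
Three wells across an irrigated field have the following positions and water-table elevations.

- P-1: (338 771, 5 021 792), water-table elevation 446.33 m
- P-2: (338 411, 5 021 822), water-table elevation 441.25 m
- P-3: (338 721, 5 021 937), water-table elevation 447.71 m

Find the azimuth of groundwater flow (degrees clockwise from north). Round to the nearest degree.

226°

Three-point gradient (reference P-1): Δ to P-2 = (-360, 30, -5.08), Δ to P-3 = (-50, 145, +1.38).
∂h/∂x = +0.01535, ∂h/∂y = +0.01481 (det = -50700).
Flow direction (−∇h) has components (-0.01535 E, -0.01481 N).
Azimuth = atan2(E, N) = atan2(-0.01535, -0.01481) = 226.0° ≈ 226°.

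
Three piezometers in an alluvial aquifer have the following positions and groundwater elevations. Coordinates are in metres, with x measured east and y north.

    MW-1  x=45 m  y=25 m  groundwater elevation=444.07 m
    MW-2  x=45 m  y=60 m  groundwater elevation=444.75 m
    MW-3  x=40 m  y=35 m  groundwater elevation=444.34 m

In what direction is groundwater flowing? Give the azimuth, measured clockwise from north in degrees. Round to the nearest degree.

Taking MW-1 as reference: MW-2−MW-1 = (0, 35, +0.68); MW-3−MW-1 = (-5, 10, +0.27).
Solve a·Δx + b·Δy = Δh: det = 0·10 − (-5)·35 = 175.
∂h/∂x = [(+0.68)·10 − (+0.27)·35] / 175 = -0.01514
∂h/∂y = [0·(+0.27) − (-5)·(+0.68)] / 175 = +0.01943
Flow direction (−∇h) has components (+0.01514 E, -0.01943 N).
Azimuth = atan2(E, N) = atan2(+0.01514, -0.01943) = 142.1° ≈ 142°.

142°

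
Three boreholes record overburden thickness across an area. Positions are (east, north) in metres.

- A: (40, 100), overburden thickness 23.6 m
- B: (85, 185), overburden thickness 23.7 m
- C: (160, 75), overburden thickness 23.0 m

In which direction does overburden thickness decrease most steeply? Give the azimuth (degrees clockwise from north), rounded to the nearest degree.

Taking A as reference: B−A = (45, 85, +0.1); C−A = (120, -25, -0.6).
Determinant of the coordinate differences = 45·(-25) − 120·85 = -11325.
∂d/∂x = [(+0.1)·(-25) − (-0.6)·85] / -11325 = -0.004283
∂d/∂y = [45·(-0.6) − 120·(+0.1)] / -11325 = +0.003444
Steepest decrease is along −∇f: components (+0.004283 E, -0.003444 N).
Azimuth = atan2(+0.004283, -0.003444) = 128.8° ≈ 129°.

129°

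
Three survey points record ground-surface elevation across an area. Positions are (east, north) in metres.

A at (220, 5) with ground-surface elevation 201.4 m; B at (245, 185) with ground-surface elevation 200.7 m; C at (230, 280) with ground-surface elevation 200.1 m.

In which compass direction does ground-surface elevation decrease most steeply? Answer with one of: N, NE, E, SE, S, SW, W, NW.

Differences from A: to B (Δx, Δy, Δh) = (25, 180, -0.7); to C = (10, 275, -1.3).
Solve a·Δx + b·Δy = Δz: det = 25·275 − 10·180 = 5075.
∂z/∂x = [(-0.7)·275 − (-1.3)·180] / 5075 = +0.008177
∂z/∂y = [25·(-1.3) − 10·(-0.7)] / 5075 = -0.005025
Steepest decrease is along −∇f = (-0.008177 E, +0.005025 N) → northwest.

NW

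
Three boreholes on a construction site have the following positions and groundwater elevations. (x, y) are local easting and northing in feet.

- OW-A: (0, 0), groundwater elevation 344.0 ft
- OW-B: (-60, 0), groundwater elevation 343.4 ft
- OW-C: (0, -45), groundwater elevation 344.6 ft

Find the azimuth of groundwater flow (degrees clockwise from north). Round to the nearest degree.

∂h/∂x = (343.4 − 344.0) / (-60 − 0) = +0.01000
∂h/∂y = (344.6 − 344.0) / (-45 − 0) = -0.01333
Flow direction (−∇h) has components (-0.01000 E, +0.01333 N).
Azimuth = atan2(E, N) = atan2(-0.01000, +0.01333) = 323.1° ≈ 323°.

323°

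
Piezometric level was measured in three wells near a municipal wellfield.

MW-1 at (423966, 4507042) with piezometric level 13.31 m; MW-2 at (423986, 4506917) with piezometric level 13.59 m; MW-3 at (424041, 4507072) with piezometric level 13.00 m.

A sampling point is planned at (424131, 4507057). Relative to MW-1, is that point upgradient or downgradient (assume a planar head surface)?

downgradient

With h = a·x + b·y + c and MW-1 as origin, the differences give:
  20·a + (-125)·b = +0.28
  75·a + 30·b = -0.31
Eliminate b (×30 and ×(-125), subtract): 9975·a = -30.350 → a = ∂h/∂x = -0.003043
Back-substitute: b = ∂h/∂y = -0.002727.
Head at (424131, 4507057) = 13.31 + (-0.003043)·(165) + (-0.002727)·(15) = 12.77 m.
That is lower than the 13.31 m at MW-1, so the point is downgradient.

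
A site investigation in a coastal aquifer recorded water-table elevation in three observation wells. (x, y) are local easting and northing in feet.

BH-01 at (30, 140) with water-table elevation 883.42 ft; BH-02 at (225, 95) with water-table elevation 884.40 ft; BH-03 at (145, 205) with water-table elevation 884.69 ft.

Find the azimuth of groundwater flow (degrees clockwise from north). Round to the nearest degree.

222°

Three-point gradient (reference BH-01): Δ to BH-02 = (195, -45, +0.98), Δ to BH-03 = (115, 65, +1.27).
∂h/∂x = +0.006770, ∂h/∂y = +0.007560 (det = 17850).
Flow direction (−∇h) has components (-0.006770 E, -0.007560 N).
Azimuth = atan2(E, N) = atan2(-0.006770, -0.007560) = 221.8° ≈ 222°.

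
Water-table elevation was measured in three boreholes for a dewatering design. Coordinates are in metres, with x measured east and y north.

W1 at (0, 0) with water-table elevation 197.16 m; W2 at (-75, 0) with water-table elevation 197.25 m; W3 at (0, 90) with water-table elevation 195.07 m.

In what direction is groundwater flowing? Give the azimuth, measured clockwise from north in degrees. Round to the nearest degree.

∂h/∂x = (197.25 − 197.16) / (-75 − 0) = -0.001200
∂h/∂y = (195.07 − 197.16) / (90 − 0) = -0.02322
Flow direction (−∇h) has components (+0.001200 E, +0.02322 N).
Azimuth = atan2(E, N) = atan2(+0.001200, +0.02322) = 3.0° ≈ 003°.

003°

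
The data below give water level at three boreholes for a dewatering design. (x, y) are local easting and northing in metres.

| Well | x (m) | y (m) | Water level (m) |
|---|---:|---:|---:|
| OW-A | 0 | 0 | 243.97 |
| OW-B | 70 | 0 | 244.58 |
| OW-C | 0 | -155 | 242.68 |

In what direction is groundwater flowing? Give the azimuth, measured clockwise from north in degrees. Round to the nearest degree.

∂h/∂x = (244.58 − 243.97) / (70 − 0) = +0.008714
∂h/∂y = (242.68 − 243.97) / (-155 − 0) = +0.008323
Flow direction (−∇h) has components (-0.008714 E, -0.008323 N).
Azimuth = atan2(E, N) = atan2(-0.008714, -0.008323) = 226.3° ≈ 226°.

226°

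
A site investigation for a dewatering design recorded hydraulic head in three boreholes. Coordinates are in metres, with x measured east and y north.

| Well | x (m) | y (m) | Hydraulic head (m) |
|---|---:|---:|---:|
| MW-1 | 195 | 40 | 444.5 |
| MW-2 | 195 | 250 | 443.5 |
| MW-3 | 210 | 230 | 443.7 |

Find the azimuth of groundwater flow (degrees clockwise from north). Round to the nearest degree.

304°

With h = a·x + b·y + c and MW-1 as origin, the differences give:
  0·a + 210·b = -1.0
  15·a + 190·b = -0.8
Eliminate b (×190 and ×210, subtract): -3150·a = -22.00 → a = ∂h/∂x = +0.006984
Back-substitute: b = ∂h/∂y = -0.004762.
Flow direction (−∇h) has components (-0.006984 E, +0.004762 N).
Azimuth = atan2(E, N) = atan2(-0.006984, +0.004762) = 304.3° ≈ 304°.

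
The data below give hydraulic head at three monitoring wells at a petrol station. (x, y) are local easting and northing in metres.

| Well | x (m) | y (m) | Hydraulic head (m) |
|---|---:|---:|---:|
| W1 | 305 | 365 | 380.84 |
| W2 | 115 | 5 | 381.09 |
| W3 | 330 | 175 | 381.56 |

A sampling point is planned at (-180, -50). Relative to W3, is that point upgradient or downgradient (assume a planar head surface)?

downgradient

Differences from W1: to W2 (Δx, Δy, Δh) = (-190, -360, +0.25); to W3 = (25, -190, +0.72).
Solve a·Δx + b·Δy = Δh: det = (-190)·(-190) − 25·(-360) = 45100.
∂h/∂x = [(+0.25)·(-190) − (+0.72)·(-360)] / 45100 = +0.004694
∂h/∂y = [(-190)·(+0.72) − 25·(+0.25)] / 45100 = -0.003172
Head at (-180, -50) = 380.84 + (+0.004694)·(-485) + (-0.003172)·(-415) = 379.88 m.
That is lower than the 381.56 m at W3, so the point is downgradient.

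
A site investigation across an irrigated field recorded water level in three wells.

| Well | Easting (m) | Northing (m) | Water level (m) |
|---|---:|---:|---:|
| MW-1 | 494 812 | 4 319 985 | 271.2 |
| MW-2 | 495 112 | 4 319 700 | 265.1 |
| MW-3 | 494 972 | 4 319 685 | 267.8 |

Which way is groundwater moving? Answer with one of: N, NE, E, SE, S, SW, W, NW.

Taking MW-1 as reference: MW-2−MW-1 = (300, -285, -6.1); MW-3−MW-1 = (160, -300, -3.4).
Determinant of the coordinate differences = 300·(-300) − 160·(-285) = -44400.
∂h/∂x = [(-6.1)·(-300) − (-3.4)·(-285)] / -44400 = -0.01939
∂h/∂y = [300·(-3.4) − 160·(-6.1)] / -44400 = +0.0009910
Flow = −∇h = (+0.01939 east, -0.0009910 north), which points east.

E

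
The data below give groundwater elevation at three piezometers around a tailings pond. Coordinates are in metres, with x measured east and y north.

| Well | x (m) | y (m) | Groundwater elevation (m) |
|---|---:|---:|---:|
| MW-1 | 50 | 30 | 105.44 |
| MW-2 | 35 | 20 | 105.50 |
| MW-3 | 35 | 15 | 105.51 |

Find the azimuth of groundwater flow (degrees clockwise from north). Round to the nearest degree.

053°

Differences from MW-1: to MW-2 (Δx, Δy, Δh) = (-15, -10, +0.06); to MW-3 = (-15, -15, +0.07).
Determinant of the coordinate differences = (-15)·(-15) − (-15)·(-10) = 75.
∂h/∂x = [(+0.06)·(-15) − (+0.07)·(-10)] / 75 = -0.002667
∂h/∂y = [(-15)·(+0.07) − (-15)·(+0.06)] / 75 = -0.002000
Flow direction (−∇h) has components (+0.002667 E, +0.002000 N).
Azimuth = atan2(E, N) = atan2(+0.002667, +0.002000) = 53.1° ≈ 053°.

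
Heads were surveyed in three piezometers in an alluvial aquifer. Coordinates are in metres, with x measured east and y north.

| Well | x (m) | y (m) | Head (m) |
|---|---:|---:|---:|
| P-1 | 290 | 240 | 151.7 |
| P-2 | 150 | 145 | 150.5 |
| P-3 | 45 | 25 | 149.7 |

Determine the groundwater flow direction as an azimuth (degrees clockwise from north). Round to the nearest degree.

282°

Differences from P-1: to P-2 (Δx, Δy, Δh) = (-140, -95, -1.2); to P-3 = (-245, -215, -2.0).
Determinant of the coordinate differences = (-140)·(-215) − (-245)·(-95) = 6825.
∂h/∂x = [(-1.2)·(-215) − (-2.0)·(-95)] / 6825 = +0.009963
∂h/∂y = [(-140)·(-2.0) − (-245)·(-1.2)] / 6825 = -0.002051
Flow direction (−∇h) has components (-0.009963 E, +0.002051 N).
Azimuth = atan2(E, N) = atan2(-0.009963, +0.002051) = 281.6° ≈ 282°.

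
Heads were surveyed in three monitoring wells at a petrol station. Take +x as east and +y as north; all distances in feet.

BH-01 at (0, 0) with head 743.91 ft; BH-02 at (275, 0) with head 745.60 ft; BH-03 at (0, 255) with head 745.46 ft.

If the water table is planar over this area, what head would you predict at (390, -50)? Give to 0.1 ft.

746.0 ft

∂h/∂x = (745.60 − 743.91) / (275 − 0) = +0.006145
∂h/∂y = (745.46 − 743.91) / (255 − 0) = +0.006078
h(390, -50) = 743.91 + (+0.006145)·(390) + (+0.006078)·(-50) = 743.91 +2.397 -0.304 = 746.003 ft.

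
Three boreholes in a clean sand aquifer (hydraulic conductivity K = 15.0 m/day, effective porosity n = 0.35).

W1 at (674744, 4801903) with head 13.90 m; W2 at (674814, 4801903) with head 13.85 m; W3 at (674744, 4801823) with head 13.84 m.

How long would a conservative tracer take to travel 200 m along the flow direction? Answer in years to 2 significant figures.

∂h/∂x = (13.85 − 13.90) / (674814 − 674744) = -0.0007143
∂h/∂y = (13.84 − 13.90) / (4801823 − 4801903) = +0.0007500
|∇h| = √(-0.0007143² + 0.0007500²) = 0.001036
Seepage velocity v = K·i/n = 15.0 × 0.001036 / 0.35 = 0.0444 m/day.
t = 200 / 0.0444 = 4505 days = 12.3 years.

12 years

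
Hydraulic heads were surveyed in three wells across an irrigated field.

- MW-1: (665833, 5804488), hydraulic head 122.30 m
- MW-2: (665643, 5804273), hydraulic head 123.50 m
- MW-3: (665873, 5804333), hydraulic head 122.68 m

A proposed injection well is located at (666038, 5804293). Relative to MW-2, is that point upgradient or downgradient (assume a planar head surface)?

Taking MW-1 as reference: MW-2−MW-1 = (-190, -215, +1.20); MW-3−MW-1 = (40, -155, +0.38).
Solve a·Δx + b·Δy = Δh: det = (-190)·(-155) − 40·(-215) = 38050.
∂h/∂x = [(+1.20)·(-155) − (+0.38)·(-215)] / 38050 = -0.002741
∂h/∂y = [(-190)·(+0.38) − 40·(+1.20)] / 38050 = -0.003159
Head at (666038, 5804293) = 122.30 + (-0.002741)·(205) + (-0.003159)·(-195) = 122.35 m.
That is lower than the 123.50 m at MW-2, so the point is downgradient.

downgradient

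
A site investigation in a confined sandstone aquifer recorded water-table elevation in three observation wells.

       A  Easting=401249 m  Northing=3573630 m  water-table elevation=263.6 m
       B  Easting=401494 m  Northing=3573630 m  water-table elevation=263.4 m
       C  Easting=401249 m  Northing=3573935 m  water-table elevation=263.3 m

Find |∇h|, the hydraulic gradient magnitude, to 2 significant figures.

∂h/∂x = (263.4 − 263.6) / (401494 − 401249) = -0.0008163
∂h/∂y = (263.3 − 263.6) / (3573935 − 3573630) = -0.0009836
|∇h| = √(-0.0008163² + -0.0009836²) = 0.001278

0.0013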